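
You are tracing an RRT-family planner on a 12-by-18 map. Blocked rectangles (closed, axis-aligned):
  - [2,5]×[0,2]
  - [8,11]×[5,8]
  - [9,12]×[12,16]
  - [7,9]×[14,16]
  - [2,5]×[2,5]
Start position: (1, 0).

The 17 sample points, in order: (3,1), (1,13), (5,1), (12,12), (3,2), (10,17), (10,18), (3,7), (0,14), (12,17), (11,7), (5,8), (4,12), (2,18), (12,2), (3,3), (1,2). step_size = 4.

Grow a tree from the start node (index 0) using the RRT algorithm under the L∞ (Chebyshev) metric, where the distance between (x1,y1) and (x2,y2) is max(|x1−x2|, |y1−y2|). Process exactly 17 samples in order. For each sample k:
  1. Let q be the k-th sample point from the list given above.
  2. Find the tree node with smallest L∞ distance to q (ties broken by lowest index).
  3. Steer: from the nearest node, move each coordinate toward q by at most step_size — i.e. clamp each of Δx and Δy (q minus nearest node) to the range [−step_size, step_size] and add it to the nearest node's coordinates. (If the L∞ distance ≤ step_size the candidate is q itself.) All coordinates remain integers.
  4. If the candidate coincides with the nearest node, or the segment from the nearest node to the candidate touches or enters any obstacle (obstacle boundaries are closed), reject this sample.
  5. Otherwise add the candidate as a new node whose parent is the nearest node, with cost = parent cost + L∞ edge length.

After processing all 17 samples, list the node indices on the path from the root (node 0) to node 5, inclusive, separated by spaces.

1. q=(3,1) nearest=0 d=2 new=(3,1) → blocked by [2,5]×[0,2], reject
2. q=(1,13) nearest=0 d=13 new=(1,4) → add node 1 parent=0 cost=4
3. q=(5,1) nearest=0 d=4 new=(5,1) → blocked by [2,5]×[0,2], reject
4. q=(12,12) nearest=1 d=11 new=(5,8) → blocked by [2,5]×[2,5], reject
5. q=(3,2) nearest=0 d=2 new=(3,2) → blocked by [2,5]×[0,2], reject
6. q=(10,17) nearest=1 d=13 new=(5,8) → blocked by [2,5]×[2,5], reject
7. q=(10,18) nearest=1 d=14 new=(5,8) → blocked by [2,5]×[2,5], reject
8. q=(3,7) nearest=1 d=3 new=(3,7) → add node 2 parent=1 cost=7
9. q=(0,14) nearest=2 d=7 new=(0,11) → add node 3 parent=2 cost=11
10. q=(12,17) nearest=2 d=10 new=(7,11) → add node 4 parent=2 cost=11
11. q=(11,7) nearest=4 d=4 new=(11,7) → blocked by [8,11]×[5,8], reject
12. q=(5,8) nearest=2 d=2 new=(5,8) → add node 5 parent=2 cost=9
13. q=(4,12) nearest=4 d=3 new=(4,12) → add node 6 parent=4 cost=14
14. q=(2,18) nearest=6 d=6 new=(2,16) → add node 7 parent=6 cost=18
15. q=(12,2) nearest=5 d=7 new=(9,4) → blocked by [8,11]×[5,8], reject
16. q=(3,3) nearest=1 d=2 new=(3,3) → blocked by [2,5]×[2,5], reject
17. q=(1,2) nearest=0 d=2 new=(1,2) → add node 8 parent=0 cost=2

Path: 0 1 2 5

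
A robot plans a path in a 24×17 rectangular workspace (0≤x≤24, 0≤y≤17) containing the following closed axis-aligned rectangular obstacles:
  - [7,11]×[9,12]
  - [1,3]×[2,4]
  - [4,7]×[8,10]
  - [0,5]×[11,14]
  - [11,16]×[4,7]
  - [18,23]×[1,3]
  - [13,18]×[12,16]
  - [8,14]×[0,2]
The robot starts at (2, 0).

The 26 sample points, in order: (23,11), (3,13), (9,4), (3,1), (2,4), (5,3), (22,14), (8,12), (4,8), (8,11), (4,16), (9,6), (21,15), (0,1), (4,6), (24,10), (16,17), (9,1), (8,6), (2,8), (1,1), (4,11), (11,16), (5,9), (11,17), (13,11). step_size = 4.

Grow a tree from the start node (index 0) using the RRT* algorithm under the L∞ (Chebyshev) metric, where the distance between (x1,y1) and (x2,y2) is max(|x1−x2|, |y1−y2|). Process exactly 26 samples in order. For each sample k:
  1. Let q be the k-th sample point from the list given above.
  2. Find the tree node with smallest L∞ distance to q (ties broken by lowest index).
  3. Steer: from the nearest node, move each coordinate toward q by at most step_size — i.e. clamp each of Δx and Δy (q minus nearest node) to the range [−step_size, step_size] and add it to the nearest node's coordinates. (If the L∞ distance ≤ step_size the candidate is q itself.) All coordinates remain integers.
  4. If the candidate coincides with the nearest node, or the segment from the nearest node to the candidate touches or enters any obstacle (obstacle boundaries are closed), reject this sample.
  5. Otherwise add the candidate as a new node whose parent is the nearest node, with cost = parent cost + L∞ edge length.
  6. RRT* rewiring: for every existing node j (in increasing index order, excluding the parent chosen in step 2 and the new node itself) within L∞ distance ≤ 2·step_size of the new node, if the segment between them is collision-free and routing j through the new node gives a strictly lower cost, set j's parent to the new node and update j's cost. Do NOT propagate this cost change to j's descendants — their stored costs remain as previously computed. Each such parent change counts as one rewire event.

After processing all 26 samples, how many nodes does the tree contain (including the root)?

Node count: 16

1. q=(23,11) nearest=0 d=21 new=(6,4) → add node 1 parent=0 cost=4
2. q=(3,13) nearest=1 d=9 new=(3,8) → add node 2 parent=1 cost=8
3. q=(9,4) nearest=1 d=3 new=(9,4) → add node 3 parent=1 cost=7
4. q=(3,1) nearest=0 d=1 new=(3,1) → add node 4 parent=0 cost=1
5. q=(2,4) nearest=4 d=3 new=(2,4) → blocked by [1,3]×[2,4], reject
6. q=(5,3) nearest=1 d=1 new=(5,3) → add node 5 parent=1 cost=5
7. q=(22,14) nearest=3 d=13 new=(13,8) → blocked by [11,16]×[4,7], reject
8. q=(8,12) nearest=2 d=5 new=(7,12) → blocked by [7,11]×[9,12], reject
9. q=(4,8) nearest=2 d=1 new=(4,8) → blocked by [4,7]×[8,10], reject
10. q=(8,11) nearest=2 d=5 new=(7,11) → blocked by [7,11]×[9,12], reject
11. q=(4,16) nearest=2 d=8 new=(4,12) → blocked by [0,5]×[11,14], reject
12. q=(9,6) nearest=3 d=2 new=(9,6) → add node 6 parent=3 cost=9
13. q=(21,15) nearest=3 d=12 new=(13,8) → blocked by [11,16]×[4,7], reject
14. q=(0,1) nearest=0 d=2 new=(0,1) → add node 7 parent=0 cost=2
15. q=(4,6) nearest=1 d=2 new=(4,6) → add node 8 parent=1 cost=6
16. q=(24,10) nearest=3 d=15 new=(13,8) → blocked by [11,16]×[4,7], reject
17. q=(16,17) nearest=6 d=11 new=(13,10) → add node 9 parent=6 cost=13
18. q=(9,1) nearest=1 d=3 new=(9,1) → blocked by [8,14]×[0,2], reject
19. q=(8,6) nearest=6 d=1 new=(8,6) → add node 10 parent=6 cost=10
20. q=(2,8) nearest=2 d=1 new=(2,8) → add node 11 parent=2 cost=9
21. q=(1,1) nearest=0 d=1 new=(1,1) → add node 12 parent=0 cost=1
22. q=(4,11) nearest=2 d=3 new=(4,11) → blocked by [0,5]×[11,14], reject
23. q=(11,16) nearest=9 d=6 new=(11,14) → add node 13 parent=9 cost=17
24. q=(5,9) nearest=2 d=2 new=(5,9) → blocked by [4,7]×[8,10], reject
25. q=(11,17) nearest=13 d=3 new=(11,17) → add node 14 parent=13 cost=20
26. q=(13,11) nearest=9 d=1 new=(13,11) → add node 15 parent=9 cost=14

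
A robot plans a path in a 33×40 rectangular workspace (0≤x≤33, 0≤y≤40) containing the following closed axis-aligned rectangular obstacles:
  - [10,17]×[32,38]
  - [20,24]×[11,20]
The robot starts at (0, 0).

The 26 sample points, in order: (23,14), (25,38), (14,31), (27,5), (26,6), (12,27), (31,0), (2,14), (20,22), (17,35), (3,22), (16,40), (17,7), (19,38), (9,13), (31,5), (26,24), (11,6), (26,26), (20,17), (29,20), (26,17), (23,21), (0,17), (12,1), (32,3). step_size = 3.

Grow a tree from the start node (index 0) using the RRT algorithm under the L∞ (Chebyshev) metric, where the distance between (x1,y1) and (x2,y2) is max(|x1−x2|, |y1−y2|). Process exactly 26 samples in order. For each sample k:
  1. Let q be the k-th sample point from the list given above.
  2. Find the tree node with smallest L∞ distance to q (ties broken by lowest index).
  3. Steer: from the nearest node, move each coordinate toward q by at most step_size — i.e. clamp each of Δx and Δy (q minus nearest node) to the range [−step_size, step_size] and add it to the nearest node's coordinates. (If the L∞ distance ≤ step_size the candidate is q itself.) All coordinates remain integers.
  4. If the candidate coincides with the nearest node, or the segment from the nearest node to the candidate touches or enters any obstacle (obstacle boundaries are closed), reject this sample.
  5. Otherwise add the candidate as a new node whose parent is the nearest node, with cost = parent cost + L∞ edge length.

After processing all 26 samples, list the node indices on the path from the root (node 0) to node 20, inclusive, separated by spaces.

Path: 0 1 2 3 6 9 10 12 14 17 19 20

1. q=(23,14) nearest=0 d=23 new=(3,3) → add node 1 parent=0 cost=3
2. q=(25,38) nearest=1 d=35 new=(6,6) → add node 2 parent=1 cost=6
3. q=(14,31) nearest=2 d=25 new=(9,9) → add node 3 parent=2 cost=9
4. q=(27,5) nearest=3 d=18 new=(12,6) → add node 4 parent=3 cost=12
5. q=(26,6) nearest=4 d=14 new=(15,6) → add node 5 parent=4 cost=15
6. q=(12,27) nearest=3 d=18 new=(12,12) → add node 6 parent=3 cost=12
7. q=(31,0) nearest=5 d=16 new=(18,3) → add node 7 parent=5 cost=18
8. q=(2,14) nearest=3 d=7 new=(6,12) → add node 8 parent=3 cost=12
9. q=(20,22) nearest=6 d=10 new=(15,15) → add node 9 parent=6 cost=15
10. q=(17,35) nearest=9 d=20 new=(17,18) → add node 10 parent=9 cost=18
11. q=(3,22) nearest=6 d=10 new=(9,15) → add node 11 parent=6 cost=15
12. q=(16,40) nearest=10 d=22 new=(16,21) → add node 12 parent=10 cost=21
13. q=(17,7) nearest=5 d=2 new=(17,7) → add node 13 parent=5 cost=17
14. q=(19,38) nearest=12 d=17 new=(19,24) → add node 14 parent=12 cost=24
15. q=(9,13) nearest=11 d=2 new=(9,13) → add node 15 parent=11 cost=17
16. q=(31,5) nearest=7 d=13 new=(21,5) → add node 16 parent=7 cost=21
17. q=(26,24) nearest=14 d=7 new=(22,24) → add node 17 parent=14 cost=27
18. q=(11,6) nearest=4 d=1 new=(11,6) → add node 18 parent=4 cost=13
19. q=(26,26) nearest=17 d=4 new=(25,26) → add node 19 parent=17 cost=30
20. q=(20,17) nearest=10 d=3 new=(20,17) → blocked by [20,24]×[11,20], reject
21. q=(29,20) nearest=19 d=6 new=(28,23) → add node 20 parent=19 cost=33
22. q=(26,17) nearest=20 d=6 new=(26,20) → add node 21 parent=20 cost=36
23. q=(23,21) nearest=17 d=3 new=(23,21) → add node 22 parent=17 cost=30
24. q=(0,17) nearest=8 d=6 new=(3,15) → add node 23 parent=8 cost=15
25. q=(12,1) nearest=4 d=5 new=(12,3) → add node 24 parent=4 cost=15
26. q=(32,3) nearest=16 d=11 new=(24,3) → add node 25 parent=16 cost=24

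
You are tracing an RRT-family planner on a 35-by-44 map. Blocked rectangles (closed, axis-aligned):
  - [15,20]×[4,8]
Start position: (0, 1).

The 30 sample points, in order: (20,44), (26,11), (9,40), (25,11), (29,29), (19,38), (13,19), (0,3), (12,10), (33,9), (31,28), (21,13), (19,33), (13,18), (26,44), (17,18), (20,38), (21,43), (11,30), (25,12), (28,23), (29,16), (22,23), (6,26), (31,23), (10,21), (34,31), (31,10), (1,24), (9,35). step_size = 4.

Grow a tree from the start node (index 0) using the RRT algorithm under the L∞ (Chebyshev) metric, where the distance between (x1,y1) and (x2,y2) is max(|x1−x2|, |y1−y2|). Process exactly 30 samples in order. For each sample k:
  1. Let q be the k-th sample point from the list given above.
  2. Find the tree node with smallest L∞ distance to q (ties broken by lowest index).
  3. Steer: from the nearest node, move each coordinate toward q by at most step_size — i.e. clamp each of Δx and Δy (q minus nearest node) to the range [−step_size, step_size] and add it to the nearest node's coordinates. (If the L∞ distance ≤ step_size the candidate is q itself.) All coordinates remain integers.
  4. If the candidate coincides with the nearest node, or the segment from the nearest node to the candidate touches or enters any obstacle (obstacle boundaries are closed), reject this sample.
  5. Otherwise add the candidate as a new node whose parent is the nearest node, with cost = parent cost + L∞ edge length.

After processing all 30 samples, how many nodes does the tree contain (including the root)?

Node count: 31

1. q=(20,44) nearest=0 d=43 new=(4,5) → add node 1 parent=0 cost=4
2. q=(26,11) nearest=1 d=22 new=(8,9) → add node 2 parent=1 cost=8
3. q=(9,40) nearest=2 d=31 new=(9,13) → add node 3 parent=2 cost=12
4. q=(25,11) nearest=3 d=16 new=(13,11) → add node 4 parent=3 cost=16
5. q=(29,29) nearest=4 d=18 new=(17,15) → add node 5 parent=4 cost=20
6. q=(19,38) nearest=5 d=23 new=(19,19) → add node 6 parent=5 cost=24
7. q=(13,19) nearest=5 d=4 new=(13,19) → add node 7 parent=5 cost=24
8. q=(0,3) nearest=0 d=2 new=(0,3) → add node 8 parent=0 cost=2
9. q=(12,10) nearest=4 d=1 new=(12,10) → add node 9 parent=4 cost=17
10. q=(33,9) nearest=6 d=14 new=(23,15) → add node 10 parent=6 cost=28
11. q=(31,28) nearest=6 d=12 new=(23,23) → add node 11 parent=6 cost=28
12. q=(21,13) nearest=10 d=2 new=(21,13) → add node 12 parent=10 cost=30
13. q=(19,33) nearest=11 d=10 new=(19,27) → add node 13 parent=11 cost=32
14. q=(13,18) nearest=7 d=1 new=(13,18) → add node 14 parent=7 cost=25
15. q=(26,44) nearest=13 d=17 new=(23,31) → add node 15 parent=13 cost=36
16. q=(17,18) nearest=6 d=2 new=(17,18) → add node 16 parent=6 cost=26
17. q=(20,38) nearest=15 d=7 new=(20,35) → add node 17 parent=15 cost=40
18. q=(21,43) nearest=17 d=8 new=(21,39) → add node 18 parent=17 cost=44
19. q=(11,30) nearest=13 d=8 new=(15,30) → add node 19 parent=13 cost=36
20. q=(25,12) nearest=10 d=3 new=(25,12) → add node 20 parent=10 cost=31
21. q=(28,23) nearest=11 d=5 new=(27,23) → add node 21 parent=11 cost=32
22. q=(29,16) nearest=20 d=4 new=(29,16) → add node 22 parent=20 cost=35
23. q=(22,23) nearest=11 d=1 new=(22,23) → add node 23 parent=11 cost=29
24. q=(6,26) nearest=7 d=7 new=(9,23) → add node 24 parent=7 cost=28
25. q=(31,23) nearest=21 d=4 new=(31,23) → add node 25 parent=21 cost=36
26. q=(10,21) nearest=24 d=2 new=(10,21) → add node 26 parent=24 cost=30
27. q=(34,31) nearest=21 d=8 new=(31,27) → add node 27 parent=21 cost=36
28. q=(31,10) nearest=20 d=6 new=(29,10) → add node 28 parent=20 cost=35
29. q=(1,24) nearest=24 d=8 new=(5,24) → add node 29 parent=24 cost=32
30. q=(9,35) nearest=19 d=6 new=(11,34) → add node 30 parent=19 cost=40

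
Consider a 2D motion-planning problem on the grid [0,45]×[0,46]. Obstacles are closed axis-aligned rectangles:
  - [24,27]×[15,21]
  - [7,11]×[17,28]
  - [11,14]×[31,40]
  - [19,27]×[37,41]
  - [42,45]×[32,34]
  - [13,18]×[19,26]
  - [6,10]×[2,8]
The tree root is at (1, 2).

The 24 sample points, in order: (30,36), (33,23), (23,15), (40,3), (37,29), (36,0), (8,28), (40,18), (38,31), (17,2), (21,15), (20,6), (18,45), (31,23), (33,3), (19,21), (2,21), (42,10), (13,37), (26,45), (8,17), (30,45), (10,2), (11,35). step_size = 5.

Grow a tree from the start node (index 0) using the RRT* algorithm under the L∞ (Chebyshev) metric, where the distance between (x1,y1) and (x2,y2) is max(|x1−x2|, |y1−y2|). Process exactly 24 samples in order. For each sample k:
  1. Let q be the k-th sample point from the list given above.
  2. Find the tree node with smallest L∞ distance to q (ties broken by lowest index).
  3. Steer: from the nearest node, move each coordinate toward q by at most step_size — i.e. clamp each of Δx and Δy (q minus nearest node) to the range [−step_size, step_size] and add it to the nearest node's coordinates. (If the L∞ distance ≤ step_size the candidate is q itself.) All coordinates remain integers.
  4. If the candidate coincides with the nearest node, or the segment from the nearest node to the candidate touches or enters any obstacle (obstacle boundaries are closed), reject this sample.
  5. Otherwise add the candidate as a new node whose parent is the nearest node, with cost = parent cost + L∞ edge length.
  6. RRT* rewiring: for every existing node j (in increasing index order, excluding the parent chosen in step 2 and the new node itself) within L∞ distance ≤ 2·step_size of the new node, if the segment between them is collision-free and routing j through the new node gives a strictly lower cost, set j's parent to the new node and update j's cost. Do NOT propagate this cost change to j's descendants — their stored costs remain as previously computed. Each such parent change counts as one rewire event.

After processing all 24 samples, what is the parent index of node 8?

Parent of node 8: 6

1. q=(30,36) nearest=0 d=34 new=(6,7) → blocked by [6,10]×[2,8], reject
2. q=(33,23) nearest=0 d=32 new=(6,7) → blocked by [6,10]×[2,8], reject
3. q=(23,15) nearest=0 d=22 new=(6,7) → blocked by [6,10]×[2,8], reject
4. q=(40,3) nearest=0 d=39 new=(6,3) → blocked by [6,10]×[2,8], reject
5. q=(37,29) nearest=0 d=36 new=(6,7) → blocked by [6,10]×[2,8], reject
6. q=(36,0) nearest=0 d=35 new=(6,0) → add node 1 parent=0 cost=5
7. q=(8,28) nearest=0 d=26 new=(6,7) → blocked by [6,10]×[2,8], reject
8. q=(40,18) nearest=1 d=34 new=(11,5) → blocked by [6,10]×[2,8], reject
9. q=(38,31) nearest=1 d=32 new=(11,5) → blocked by [6,10]×[2,8], reject
10. q=(17,2) nearest=1 d=11 new=(11,2) → add node 2 parent=1 cost=10
11. q=(21,15) nearest=2 d=13 new=(16,7) → add node 3 parent=2 cost=15
12. q=(20,6) nearest=3 d=4 new=(20,6) → add node 4 parent=3 cost=19
13. q=(18,45) nearest=3 d=38 new=(18,12) → add node 5 parent=3 cost=20
14. q=(31,23) nearest=5 d=13 new=(23,17) → add node 6 parent=5 cost=25
15. q=(33,3) nearest=4 d=13 new=(25,3) → add node 7 parent=4 cost=24
16. q=(19,21) nearest=6 d=4 new=(19,21) → add node 8 parent=6 cost=29
17. q=(2,21) nearest=3 d=14 new=(11,12) → add node 9 parent=3 cost=20
18. q=(42,10) nearest=7 d=17 new=(30,8) → add node 10 parent=7 cost=29
19. q=(13,37) nearest=8 d=16 new=(14,26) → blocked by [13,18]×[19,26], reject
20. q=(26,45) nearest=8 d=24 new=(24,26) → add node 11 parent=8 cost=34
21. q=(8,17) nearest=9 d=5 new=(8,17) → blocked by [7,11]×[17,28], reject
22. q=(30,45) nearest=11 d=19 new=(29,31) → add node 12 parent=11 cost=39
23. q=(10,2) nearest=2 d=1 new=(10,2) → blocked by [6,10]×[2,8], reject
24. q=(11,35) nearest=11 d=13 new=(19,31) → add node 13 parent=11 cost=39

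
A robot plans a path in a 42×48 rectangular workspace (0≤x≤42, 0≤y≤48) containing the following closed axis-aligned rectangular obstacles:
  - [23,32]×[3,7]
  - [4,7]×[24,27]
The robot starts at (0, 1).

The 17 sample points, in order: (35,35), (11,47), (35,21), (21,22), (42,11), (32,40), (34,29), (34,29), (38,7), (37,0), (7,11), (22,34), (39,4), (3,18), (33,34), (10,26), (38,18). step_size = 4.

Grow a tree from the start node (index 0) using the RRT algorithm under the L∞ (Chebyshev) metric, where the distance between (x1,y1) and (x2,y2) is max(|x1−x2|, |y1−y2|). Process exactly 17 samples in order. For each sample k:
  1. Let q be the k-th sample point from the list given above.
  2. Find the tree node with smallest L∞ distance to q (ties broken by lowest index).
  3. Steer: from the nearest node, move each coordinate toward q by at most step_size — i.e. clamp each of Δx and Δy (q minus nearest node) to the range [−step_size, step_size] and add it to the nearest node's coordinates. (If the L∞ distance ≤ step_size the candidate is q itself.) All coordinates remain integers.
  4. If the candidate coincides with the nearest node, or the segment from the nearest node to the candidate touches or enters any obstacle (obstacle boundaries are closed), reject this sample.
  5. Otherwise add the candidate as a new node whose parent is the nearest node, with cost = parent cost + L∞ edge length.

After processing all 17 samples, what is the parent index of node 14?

Parent of node 14: 4

1. q=(35,35) nearest=0 d=35 new=(4,5) → add node 1 parent=0 cost=4
2. q=(11,47) nearest=1 d=42 new=(8,9) → add node 2 parent=1 cost=8
3. q=(35,21) nearest=2 d=27 new=(12,13) → add node 3 parent=2 cost=12
4. q=(21,22) nearest=3 d=9 new=(16,17) → add node 4 parent=3 cost=16
5. q=(42,11) nearest=4 d=26 new=(20,13) → add node 5 parent=4 cost=20
6. q=(32,40) nearest=4 d=23 new=(20,21) → add node 6 parent=4 cost=20
7. q=(34,29) nearest=6 d=14 new=(24,25) → add node 7 parent=6 cost=24
8. q=(34,29) nearest=7 d=10 new=(28,29) → add node 8 parent=7 cost=28
9. q=(38,7) nearest=5 d=18 new=(24,9) → add node 9 parent=5 cost=24
10. q=(37,0) nearest=9 d=13 new=(28,5) → blocked by [23,32]×[3,7], reject
11. q=(7,11) nearest=2 d=2 new=(7,11) → add node 10 parent=2 cost=10
12. q=(22,34) nearest=8 d=6 new=(24,33) → add node 11 parent=8 cost=32
13. q=(39,4) nearest=9 d=15 new=(28,5) → blocked by [23,32]×[3,7], reject
14. q=(3,18) nearest=10 d=7 new=(3,15) → add node 12 parent=10 cost=14
15. q=(33,34) nearest=8 d=5 new=(32,33) → add node 13 parent=8 cost=32
16. q=(10,26) nearest=4 d=9 new=(12,21) → add node 14 parent=4 cost=20
17. q=(38,18) nearest=8 d=11 new=(32,25) → add node 15 parent=8 cost=32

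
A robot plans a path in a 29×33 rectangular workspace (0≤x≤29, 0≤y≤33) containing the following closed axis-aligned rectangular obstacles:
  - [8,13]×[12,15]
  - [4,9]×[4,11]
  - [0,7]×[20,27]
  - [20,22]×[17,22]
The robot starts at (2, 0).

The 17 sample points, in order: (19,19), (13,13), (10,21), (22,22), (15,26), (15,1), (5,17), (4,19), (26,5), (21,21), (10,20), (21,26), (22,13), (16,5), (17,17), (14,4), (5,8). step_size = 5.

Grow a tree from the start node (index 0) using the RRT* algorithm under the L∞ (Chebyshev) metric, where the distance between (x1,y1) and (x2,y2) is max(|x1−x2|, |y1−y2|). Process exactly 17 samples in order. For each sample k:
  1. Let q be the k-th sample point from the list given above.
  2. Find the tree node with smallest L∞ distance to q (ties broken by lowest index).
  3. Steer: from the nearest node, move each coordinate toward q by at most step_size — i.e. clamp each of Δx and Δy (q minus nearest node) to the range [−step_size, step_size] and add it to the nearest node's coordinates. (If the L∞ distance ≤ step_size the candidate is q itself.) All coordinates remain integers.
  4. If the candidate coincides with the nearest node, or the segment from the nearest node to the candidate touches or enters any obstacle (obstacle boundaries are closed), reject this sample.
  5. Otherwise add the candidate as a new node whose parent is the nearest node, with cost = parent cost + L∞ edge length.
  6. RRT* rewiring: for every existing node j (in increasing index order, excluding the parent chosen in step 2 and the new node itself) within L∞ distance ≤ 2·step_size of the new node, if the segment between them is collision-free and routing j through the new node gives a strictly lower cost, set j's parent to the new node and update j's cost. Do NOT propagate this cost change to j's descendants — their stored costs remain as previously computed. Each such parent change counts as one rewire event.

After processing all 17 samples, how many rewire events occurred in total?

1. q=(19,19) nearest=0 d=19 new=(7,5) → blocked by [4,9]×[4,11], reject
2. q=(13,13) nearest=0 d=13 new=(7,5) → blocked by [4,9]×[4,11], reject
3. q=(10,21) nearest=0 d=21 new=(7,5) → blocked by [4,9]×[4,11], reject
4. q=(22,22) nearest=0 d=22 new=(7,5) → blocked by [4,9]×[4,11], reject
5. q=(15,26) nearest=0 d=26 new=(7,5) → blocked by [4,9]×[4,11], reject
6. q=(15,1) nearest=0 d=13 new=(7,1) → add node 1 parent=0 cost=5
7. q=(5,17) nearest=1 d=16 new=(5,6) → blocked by [4,9]×[4,11], reject
8. q=(4,19) nearest=1 d=18 new=(4,6) → blocked by [4,9]×[4,11], reject
9. q=(26,5) nearest=1 d=19 new=(12,5) → add node 2 parent=1 cost=10
10. q=(21,21) nearest=2 d=16 new=(17,10) → add node 3 parent=2 cost=15
11. q=(10,20) nearest=3 d=10 new=(12,15) → blocked by [8,13]×[12,15], reject
12. q=(21,26) nearest=3 d=16 new=(21,15) → add node 4 parent=3 cost=20
13. q=(22,13) nearest=4 d=2 new=(22,13) → add node 5 parent=4 cost=22
14. q=(16,5) nearest=2 d=4 new=(16,5) → add node 6 parent=2 cost=14
15. q=(17,17) nearest=4 d=4 new=(17,17) → add node 7 parent=4 cost=24
16. q=(14,4) nearest=2 d=2 new=(14,4) → add node 8 parent=2 cost=12; rewire 5→8 (21<22)
17. q=(5,8) nearest=1 d=7 new=(5,6) → blocked by [4,9]×[4,11], reject

Rewire events: 1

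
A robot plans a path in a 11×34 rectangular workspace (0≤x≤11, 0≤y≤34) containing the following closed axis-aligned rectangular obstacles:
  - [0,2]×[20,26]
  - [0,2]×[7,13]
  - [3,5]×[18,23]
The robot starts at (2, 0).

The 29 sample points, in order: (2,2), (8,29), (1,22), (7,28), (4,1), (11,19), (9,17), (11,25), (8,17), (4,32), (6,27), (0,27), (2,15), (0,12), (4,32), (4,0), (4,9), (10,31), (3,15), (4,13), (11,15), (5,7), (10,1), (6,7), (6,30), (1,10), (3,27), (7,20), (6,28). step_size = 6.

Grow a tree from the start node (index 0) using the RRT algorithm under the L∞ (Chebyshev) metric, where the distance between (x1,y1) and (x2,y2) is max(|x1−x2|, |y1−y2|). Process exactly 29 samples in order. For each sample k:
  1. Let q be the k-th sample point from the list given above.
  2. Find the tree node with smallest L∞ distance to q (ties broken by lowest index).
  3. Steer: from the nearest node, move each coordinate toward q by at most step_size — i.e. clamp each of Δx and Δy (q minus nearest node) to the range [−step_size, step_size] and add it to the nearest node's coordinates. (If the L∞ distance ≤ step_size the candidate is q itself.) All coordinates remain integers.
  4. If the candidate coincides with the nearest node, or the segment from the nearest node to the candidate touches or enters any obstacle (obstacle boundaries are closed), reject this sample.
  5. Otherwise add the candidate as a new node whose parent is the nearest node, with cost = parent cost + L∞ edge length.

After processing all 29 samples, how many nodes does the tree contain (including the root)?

Node count: 27

1. q=(2,2) nearest=0 d=2 new=(2,2) → add node 1 parent=0 cost=2
2. q=(8,29) nearest=1 d=27 new=(8,8) → add node 2 parent=1 cost=8
3. q=(1,22) nearest=2 d=14 new=(2,14) → add node 3 parent=2 cost=14
4. q=(7,28) nearest=3 d=14 new=(7,20) → add node 4 parent=3 cost=20
5. q=(4,1) nearest=0 d=2 new=(4,1) → add node 5 parent=0 cost=2
6. q=(11,19) nearest=4 d=4 new=(11,19) → add node 6 parent=4 cost=24
7. q=(9,17) nearest=6 d=2 new=(9,17) → add node 7 parent=6 cost=26
8. q=(11,25) nearest=4 d=5 new=(11,25) → add node 8 parent=4 cost=25
9. q=(8,17) nearest=7 d=1 new=(8,17) → add node 9 parent=7 cost=27
10. q=(4,32) nearest=8 d=7 new=(5,31) → add node 10 parent=8 cost=31
11. q=(6,27) nearest=10 d=4 new=(6,27) → add node 11 parent=10 cost=35
12. q=(0,27) nearest=10 d=5 new=(0,27) → add node 12 parent=10 cost=36
13. q=(2,15) nearest=3 d=1 new=(2,15) → add node 13 parent=3 cost=15
14. q=(0,12) nearest=3 d=2 new=(0,12) → blocked by [0,2]×[7,13], reject
15. q=(4,32) nearest=10 d=1 new=(4,32) → add node 14 parent=10 cost=32
16. q=(4,0) nearest=5 d=1 new=(4,0) → add node 15 parent=5 cost=3
17. q=(4,9) nearest=2 d=4 new=(4,9) → add node 16 parent=2 cost=12
18. q=(10,31) nearest=11 d=4 new=(10,31) → add node 17 parent=11 cost=39
19. q=(3,15) nearest=3 d=1 new=(3,15) → add node 18 parent=3 cost=15
20. q=(4,13) nearest=3 d=2 new=(4,13) → add node 19 parent=3 cost=16
21. q=(11,15) nearest=7 d=2 new=(11,15) → add node 20 parent=7 cost=28
22. q=(5,7) nearest=16 d=2 new=(5,7) → add node 21 parent=16 cost=14
23. q=(10,1) nearest=5 d=6 new=(10,1) → add node 22 parent=5 cost=8
24. q=(6,7) nearest=21 d=1 new=(6,7) → add node 23 parent=21 cost=15
25. q=(6,30) nearest=10 d=1 new=(6,30) → add node 24 parent=10 cost=32
26. q=(1,10) nearest=16 d=3 new=(1,10) → blocked by [0,2]×[7,13], reject
27. q=(3,27) nearest=11 d=3 new=(3,27) → add node 25 parent=11 cost=38
28. q=(7,20) nearest=4 d=0 → coincident, reject
29. q=(6,28) nearest=11 d=1 new=(6,28) → add node 26 parent=11 cost=36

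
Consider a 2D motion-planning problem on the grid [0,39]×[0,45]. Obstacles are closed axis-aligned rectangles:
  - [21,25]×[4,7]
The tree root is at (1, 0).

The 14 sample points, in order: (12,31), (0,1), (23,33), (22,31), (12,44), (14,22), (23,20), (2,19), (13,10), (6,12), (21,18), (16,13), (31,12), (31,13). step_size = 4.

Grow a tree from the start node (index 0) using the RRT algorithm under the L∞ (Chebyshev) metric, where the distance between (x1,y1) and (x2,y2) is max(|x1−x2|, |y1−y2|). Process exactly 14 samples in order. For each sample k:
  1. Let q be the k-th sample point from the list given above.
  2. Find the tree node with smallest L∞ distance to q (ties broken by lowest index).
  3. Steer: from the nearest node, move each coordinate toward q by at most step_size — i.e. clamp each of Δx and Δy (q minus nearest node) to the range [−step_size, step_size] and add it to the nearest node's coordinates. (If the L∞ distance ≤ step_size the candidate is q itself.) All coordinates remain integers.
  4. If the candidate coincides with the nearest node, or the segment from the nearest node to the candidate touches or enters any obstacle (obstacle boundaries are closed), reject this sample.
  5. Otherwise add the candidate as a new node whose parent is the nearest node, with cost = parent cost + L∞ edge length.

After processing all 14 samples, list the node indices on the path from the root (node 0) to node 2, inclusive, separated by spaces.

1. q=(12,31) nearest=0 d=31 new=(5,4) → add node 1 parent=0 cost=4
2. q=(0,1) nearest=0 d=1 new=(0,1) → add node 2 parent=0 cost=1
3. q=(23,33) nearest=1 d=29 new=(9,8) → add node 3 parent=1 cost=8
4. q=(22,31) nearest=3 d=23 new=(13,12) → add node 4 parent=3 cost=12
5. q=(12,44) nearest=4 d=32 new=(12,16) → add node 5 parent=4 cost=16
6. q=(14,22) nearest=5 d=6 new=(14,20) → add node 6 parent=5 cost=20
7. q=(23,20) nearest=6 d=9 new=(18,20) → add node 7 parent=6 cost=24
8. q=(2,19) nearest=5 d=10 new=(8,19) → add node 8 parent=5 cost=20
9. q=(13,10) nearest=4 d=2 new=(13,10) → add node 9 parent=4 cost=14
10. q=(6,12) nearest=3 d=4 new=(6,12) → add node 10 parent=3 cost=12
11. q=(21,18) nearest=7 d=3 new=(21,18) → add node 11 parent=7 cost=27
12. q=(16,13) nearest=4 d=3 new=(16,13) → add node 12 parent=4 cost=15
13. q=(31,12) nearest=11 d=10 new=(25,14) → add node 13 parent=11 cost=31
14. q=(31,13) nearest=13 d=6 new=(29,13) → add node 14 parent=13 cost=35

Path: 0 2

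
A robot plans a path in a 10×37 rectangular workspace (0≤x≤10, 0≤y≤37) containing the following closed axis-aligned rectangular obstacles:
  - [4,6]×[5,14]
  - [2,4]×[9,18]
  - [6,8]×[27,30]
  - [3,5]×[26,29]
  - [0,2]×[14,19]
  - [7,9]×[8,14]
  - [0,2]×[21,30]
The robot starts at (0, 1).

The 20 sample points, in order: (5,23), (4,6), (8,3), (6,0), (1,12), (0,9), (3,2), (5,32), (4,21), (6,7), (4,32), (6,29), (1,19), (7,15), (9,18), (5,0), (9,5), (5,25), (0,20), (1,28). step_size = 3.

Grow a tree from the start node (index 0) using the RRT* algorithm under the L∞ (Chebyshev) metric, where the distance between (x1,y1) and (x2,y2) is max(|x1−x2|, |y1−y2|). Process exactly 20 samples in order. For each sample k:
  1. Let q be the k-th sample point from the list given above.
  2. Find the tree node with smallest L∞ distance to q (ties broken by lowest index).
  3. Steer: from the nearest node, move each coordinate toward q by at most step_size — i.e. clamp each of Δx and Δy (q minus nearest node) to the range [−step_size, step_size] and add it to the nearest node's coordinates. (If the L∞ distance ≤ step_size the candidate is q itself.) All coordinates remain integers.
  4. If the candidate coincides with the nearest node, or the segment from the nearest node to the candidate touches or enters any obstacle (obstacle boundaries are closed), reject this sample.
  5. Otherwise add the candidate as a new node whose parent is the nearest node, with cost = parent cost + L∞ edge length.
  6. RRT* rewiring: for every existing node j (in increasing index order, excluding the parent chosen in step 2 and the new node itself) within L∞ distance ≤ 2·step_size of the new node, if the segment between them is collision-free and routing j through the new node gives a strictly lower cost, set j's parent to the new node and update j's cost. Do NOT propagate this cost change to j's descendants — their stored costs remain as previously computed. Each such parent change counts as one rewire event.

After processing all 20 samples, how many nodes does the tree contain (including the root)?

1. q=(5,23) nearest=0 d=22 new=(3,4) → add node 1 parent=0 cost=3
2. q=(4,6) nearest=1 d=2 new=(4,6) → blocked by [4,6]×[5,14], reject
3. q=(8,3) nearest=1 d=5 new=(6,3) → add node 2 parent=1 cost=6
4. q=(6,0) nearest=2 d=3 new=(6,0) → add node 3 parent=2 cost=9
5. q=(1,12) nearest=1 d=8 new=(1,7) → add node 4 parent=1 cost=6
6. q=(0,9) nearest=4 d=2 new=(0,9) → add node 5 parent=4 cost=8
7. q=(3,2) nearest=1 d=2 new=(3,2) → add node 6 parent=1 cost=5; rewire 3→6 (8<9)
8. q=(5,32) nearest=5 d=23 new=(3,12) → blocked by [2,4]×[9,18], reject
9. q=(4,21) nearest=5 d=12 new=(3,12) → blocked by [2,4]×[9,18], reject
10. q=(6,7) nearest=1 d=3 new=(6,7) → blocked by [4,6]×[5,14], reject
11. q=(4,32) nearest=5 d=23 new=(3,12) → blocked by [2,4]×[9,18], reject
12. q=(6,29) nearest=5 d=20 new=(3,12) → blocked by [2,4]×[9,18], reject
13. q=(1,19) nearest=5 d=10 new=(1,12) → add node 7 parent=5 cost=11
14. q=(7,15) nearest=7 d=6 new=(4,15) → blocked by [2,4]×[9,18], reject
15. q=(9,18) nearest=7 d=8 new=(4,15) → blocked by [2,4]×[9,18], reject
16. q=(5,0) nearest=3 d=1 new=(5,0) → add node 8 parent=3 cost=9
17. q=(9,5) nearest=2 d=3 new=(9,5) → add node 9 parent=2 cost=9
18. q=(5,25) nearest=7 d=13 new=(4,15) → blocked by [2,4]×[9,18], reject
19. q=(0,20) nearest=7 d=8 new=(0,15) → blocked by [0,2]×[14,19], reject
20. q=(1,28) nearest=7 d=16 new=(1,15) → blocked by [0,2]×[14,19], reject

Node count: 10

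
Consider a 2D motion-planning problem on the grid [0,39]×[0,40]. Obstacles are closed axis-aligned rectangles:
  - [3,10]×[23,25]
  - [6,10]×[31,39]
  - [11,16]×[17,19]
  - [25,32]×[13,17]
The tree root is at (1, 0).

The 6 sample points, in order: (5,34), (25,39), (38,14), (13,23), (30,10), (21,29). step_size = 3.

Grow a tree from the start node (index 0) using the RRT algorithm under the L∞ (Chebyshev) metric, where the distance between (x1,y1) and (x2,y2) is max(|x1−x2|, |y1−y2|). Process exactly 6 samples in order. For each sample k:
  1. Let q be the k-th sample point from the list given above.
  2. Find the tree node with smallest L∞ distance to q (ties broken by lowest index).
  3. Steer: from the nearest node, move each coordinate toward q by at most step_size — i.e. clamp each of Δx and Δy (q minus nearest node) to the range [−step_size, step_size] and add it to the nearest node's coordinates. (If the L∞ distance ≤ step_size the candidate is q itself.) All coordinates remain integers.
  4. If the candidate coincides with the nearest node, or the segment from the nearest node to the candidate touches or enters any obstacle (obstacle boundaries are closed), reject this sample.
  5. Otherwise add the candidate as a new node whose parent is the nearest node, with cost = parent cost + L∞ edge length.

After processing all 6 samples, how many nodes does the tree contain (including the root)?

Node count: 7

1. q=(5,34) nearest=0 d=34 new=(4,3) → add node 1 parent=0 cost=3
2. q=(25,39) nearest=1 d=36 new=(7,6) → add node 2 parent=1 cost=6
3. q=(38,14) nearest=2 d=31 new=(10,9) → add node 3 parent=2 cost=9
4. q=(13,23) nearest=3 d=14 new=(13,12) → add node 4 parent=3 cost=12
5. q=(30,10) nearest=4 d=17 new=(16,10) → add node 5 parent=4 cost=15
6. q=(21,29) nearest=4 d=17 new=(16,15) → add node 6 parent=4 cost=15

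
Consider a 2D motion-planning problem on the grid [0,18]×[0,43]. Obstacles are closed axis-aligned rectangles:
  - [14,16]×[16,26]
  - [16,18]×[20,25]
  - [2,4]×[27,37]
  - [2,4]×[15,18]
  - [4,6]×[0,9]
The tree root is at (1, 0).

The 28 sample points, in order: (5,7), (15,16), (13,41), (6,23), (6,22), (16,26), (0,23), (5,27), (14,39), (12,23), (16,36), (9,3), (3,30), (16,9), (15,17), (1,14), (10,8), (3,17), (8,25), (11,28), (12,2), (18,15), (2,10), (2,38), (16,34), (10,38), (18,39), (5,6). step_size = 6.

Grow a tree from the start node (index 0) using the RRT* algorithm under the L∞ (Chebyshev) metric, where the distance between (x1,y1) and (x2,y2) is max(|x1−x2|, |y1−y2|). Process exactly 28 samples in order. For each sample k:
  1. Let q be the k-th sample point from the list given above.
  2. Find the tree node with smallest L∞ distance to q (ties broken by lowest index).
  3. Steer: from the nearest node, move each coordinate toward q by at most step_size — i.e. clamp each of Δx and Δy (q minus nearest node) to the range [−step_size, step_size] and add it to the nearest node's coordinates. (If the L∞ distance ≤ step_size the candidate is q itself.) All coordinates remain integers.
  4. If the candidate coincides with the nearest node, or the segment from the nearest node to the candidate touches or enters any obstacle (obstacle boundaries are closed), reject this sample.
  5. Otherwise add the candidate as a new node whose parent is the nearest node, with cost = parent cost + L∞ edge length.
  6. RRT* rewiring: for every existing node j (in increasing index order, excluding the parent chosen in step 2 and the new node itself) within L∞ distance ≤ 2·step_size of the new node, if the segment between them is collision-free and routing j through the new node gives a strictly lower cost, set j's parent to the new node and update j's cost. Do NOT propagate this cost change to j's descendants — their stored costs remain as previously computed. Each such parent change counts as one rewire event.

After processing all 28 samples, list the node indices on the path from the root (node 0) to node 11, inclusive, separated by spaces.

1. q=(5,7) nearest=0 d=7 new=(5,6) → blocked by [4,6]×[0,9], reject
2. q=(15,16) nearest=0 d=16 new=(7,6) → blocked by [4,6]×[0,9], reject
3. q=(13,41) nearest=0 d=41 new=(7,6) → blocked by [4,6]×[0,9], reject
4. q=(6,23) nearest=0 d=23 new=(6,6) → blocked by [4,6]×[0,9], reject
5. q=(6,22) nearest=0 d=22 new=(6,6) → blocked by [4,6]×[0,9], reject
6. q=(16,26) nearest=0 d=26 new=(7,6) → blocked by [4,6]×[0,9], reject
7. q=(0,23) nearest=0 d=23 new=(0,6) → add node 1 parent=0 cost=6
8. q=(5,27) nearest=1 d=21 new=(5,12) → add node 2 parent=1 cost=12
9. q=(14,39) nearest=2 d=27 new=(11,18) → add node 3 parent=2 cost=18
10. q=(12,23) nearest=3 d=5 new=(12,23) → add node 4 parent=3 cost=23
11. q=(16,36) nearest=4 d=13 new=(16,29) → blocked by [14,16]×[16,26], reject
12. q=(9,3) nearest=0 d=8 new=(7,3) → blocked by [4,6]×[0,9], reject
13. q=(3,30) nearest=4 d=9 new=(6,29) → add node 5 parent=4 cost=29
14. q=(16,9) nearest=3 d=9 new=(16,12) → add node 6 parent=3 cost=24
15. q=(15,17) nearest=3 d=4 new=(15,17) → blocked by [14,16]×[16,26], reject
16. q=(1,14) nearest=2 d=4 new=(1,14) → add node 7 parent=2 cost=16
17. q=(10,8) nearest=2 d=5 new=(10,8) → add node 8 parent=2 cost=17; rewire 6→8 (23<24)
18. q=(3,17) nearest=7 d=3 new=(3,17) → blocked by [2,4]×[15,18], reject
19. q=(8,25) nearest=4 d=4 new=(8,25) → add node 9 parent=4 cost=27
20. q=(11,28) nearest=9 d=3 new=(11,28) → add node 10 parent=9 cost=30
21. q=(12,2) nearest=8 d=6 new=(12,2) → add node 11 parent=8 cost=23
22. q=(18,15) nearest=6 d=3 new=(18,15) → add node 12 parent=6 cost=26
23. q=(2,10) nearest=2 d=3 new=(2,10) → add node 13 parent=2 cost=15
24. q=(2,38) nearest=5 d=9 new=(2,35) → blocked by [2,4]×[27,37], reject
25. q=(16,34) nearest=10 d=6 new=(16,34) → add node 14 parent=10 cost=36
26. q=(10,38) nearest=14 d=6 new=(10,38) → add node 15 parent=14 cost=42
27. q=(18,39) nearest=14 d=5 new=(18,39) → add node 16 parent=14 cost=41
28. q=(5,6) nearest=13 d=4 new=(5,6) → blocked by [4,6]×[0,9], reject

Path: 0 1 2 8 11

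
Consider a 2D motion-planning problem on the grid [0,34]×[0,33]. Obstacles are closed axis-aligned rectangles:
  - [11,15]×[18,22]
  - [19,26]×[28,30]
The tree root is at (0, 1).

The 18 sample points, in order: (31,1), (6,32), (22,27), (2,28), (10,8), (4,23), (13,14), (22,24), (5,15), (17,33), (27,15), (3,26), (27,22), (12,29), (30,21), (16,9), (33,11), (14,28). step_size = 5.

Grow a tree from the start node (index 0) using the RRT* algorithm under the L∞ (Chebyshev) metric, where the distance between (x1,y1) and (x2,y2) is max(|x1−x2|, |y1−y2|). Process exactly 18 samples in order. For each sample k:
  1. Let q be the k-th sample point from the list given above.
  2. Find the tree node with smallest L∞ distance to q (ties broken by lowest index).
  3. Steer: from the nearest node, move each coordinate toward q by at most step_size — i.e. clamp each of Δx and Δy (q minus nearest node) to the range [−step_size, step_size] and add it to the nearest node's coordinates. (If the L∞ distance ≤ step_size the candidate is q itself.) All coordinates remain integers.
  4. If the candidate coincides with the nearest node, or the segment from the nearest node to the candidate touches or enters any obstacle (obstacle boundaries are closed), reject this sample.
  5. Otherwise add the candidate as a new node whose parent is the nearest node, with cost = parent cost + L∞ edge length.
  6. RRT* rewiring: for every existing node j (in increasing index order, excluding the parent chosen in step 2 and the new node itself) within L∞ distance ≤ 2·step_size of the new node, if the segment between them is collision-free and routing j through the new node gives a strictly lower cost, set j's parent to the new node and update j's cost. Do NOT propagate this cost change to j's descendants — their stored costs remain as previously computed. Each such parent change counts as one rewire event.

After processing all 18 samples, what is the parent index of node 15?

1. q=(31,1) nearest=0 d=31 new=(5,1) → add node 1 parent=0 cost=5
2. q=(6,32) nearest=0 d=31 new=(5,6) → add node 2 parent=0 cost=5
3. q=(22,27) nearest=2 d=21 new=(10,11) → add node 3 parent=2 cost=10
4. q=(2,28) nearest=3 d=17 new=(5,16) → add node 4 parent=3 cost=15
5. q=(10,8) nearest=3 d=3 new=(10,8) → add node 5 parent=3 cost=13
6. q=(4,23) nearest=4 d=7 new=(4,21) → add node 6 parent=4 cost=20
7. q=(13,14) nearest=3 d=3 new=(13,14) → add node 7 parent=3 cost=13
8. q=(22,24) nearest=7 d=10 new=(18,19) → add node 8 parent=7 cost=18
9. q=(5,15) nearest=4 d=1 new=(5,15) → add node 9 parent=4 cost=16
10. q=(17,33) nearest=6 d=13 new=(9,26) → add node 10 parent=6 cost=25
11. q=(27,15) nearest=8 d=9 new=(23,15) → add node 11 parent=8 cost=23
12. q=(3,26) nearest=6 d=5 new=(3,26) → add node 12 parent=6 cost=25
13. q=(27,22) nearest=11 d=7 new=(27,20) → add node 13 parent=11 cost=28
14. q=(12,29) nearest=10 d=3 new=(12,29) → add node 14 parent=10 cost=28
15. q=(30,21) nearest=13 d=3 new=(30,21) → add node 15 parent=13 cost=31
16. q=(16,9) nearest=7 d=5 new=(16,9) → add node 16 parent=7 cost=18
17. q=(33,11) nearest=13 d=9 new=(32,15) → add node 17 parent=13 cost=33
18. q=(14,28) nearest=14 d=2 new=(14,28) → add node 18 parent=14 cost=30

Parent of node 15: 13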